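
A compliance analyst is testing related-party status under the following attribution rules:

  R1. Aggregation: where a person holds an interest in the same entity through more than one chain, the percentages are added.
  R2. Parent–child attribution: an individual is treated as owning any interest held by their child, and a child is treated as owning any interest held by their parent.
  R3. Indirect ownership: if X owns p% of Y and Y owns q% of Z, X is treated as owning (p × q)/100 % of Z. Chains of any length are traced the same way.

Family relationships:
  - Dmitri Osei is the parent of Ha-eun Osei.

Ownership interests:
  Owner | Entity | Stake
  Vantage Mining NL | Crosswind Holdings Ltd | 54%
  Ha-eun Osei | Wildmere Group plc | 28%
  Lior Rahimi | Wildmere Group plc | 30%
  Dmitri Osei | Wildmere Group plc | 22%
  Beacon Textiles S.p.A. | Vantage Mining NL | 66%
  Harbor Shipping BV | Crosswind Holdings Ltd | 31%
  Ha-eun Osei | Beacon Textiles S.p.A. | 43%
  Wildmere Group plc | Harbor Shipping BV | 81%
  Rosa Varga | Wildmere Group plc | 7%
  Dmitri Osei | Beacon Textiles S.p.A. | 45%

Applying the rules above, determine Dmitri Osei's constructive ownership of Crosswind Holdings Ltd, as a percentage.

43.9182%

By parent–child attribution (R2), Dmitri Osei is treated as also owning Ha-eun Osei's interest in Wildmere Group plc, giving 22% + 28% = 50%.
By parent–child attribution (R2), Dmitri Osei is treated as also owning Ha-eun Osei's interest in Beacon Textiles S.p.A, giving 45% + 43% = 88%.
Chain via Wildmere Group plc → Harbor Shipping BV (R3): 50% × 81% × 31% = 12.555% of Crosswind Holdings Ltd.
Chain via Beacon Textiles S.p.A. → Vantage Mining NL (R3): 88% × 66% × 54% = 31.3632% of Crosswind Holdings Ltd.
Aggregating (R1): 12.555% + 31.3632% = 43.9182%.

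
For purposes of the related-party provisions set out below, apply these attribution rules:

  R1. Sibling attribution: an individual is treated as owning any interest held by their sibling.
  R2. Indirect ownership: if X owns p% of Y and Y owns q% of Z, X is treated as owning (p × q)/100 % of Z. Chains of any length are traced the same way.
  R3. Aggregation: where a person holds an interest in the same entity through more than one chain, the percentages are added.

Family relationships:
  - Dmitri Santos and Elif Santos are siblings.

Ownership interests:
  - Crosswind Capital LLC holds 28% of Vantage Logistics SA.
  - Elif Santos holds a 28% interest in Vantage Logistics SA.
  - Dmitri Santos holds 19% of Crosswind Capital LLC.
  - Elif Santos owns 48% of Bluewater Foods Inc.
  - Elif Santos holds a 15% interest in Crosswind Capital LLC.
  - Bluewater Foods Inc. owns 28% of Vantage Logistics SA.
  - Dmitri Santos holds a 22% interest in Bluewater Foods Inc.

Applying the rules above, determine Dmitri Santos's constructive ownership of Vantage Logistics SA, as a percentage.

57.12%

By sibling attribution (R1), Dmitri Santos is treated as also owning Elif Santos's interest in Crosswind Capital LLC, giving 19% + 15% = 34%.
By sibling attribution (R1), Dmitri Santos is treated as also owning Elif Santos's interest in Bluewater Foods Inc, giving 22% + 48% = 70%.
By sibling attribution (R1), Dmitri Santos is treated as owning Elif Santos's 28% interest in Vantage Logistics SA.
Chain via Crosswind Capital LLC (R2): 34% × 28% = 9.52% of Vantage Logistics SA.
Chain via Bluewater Foods Inc. (R2): 70% × 28% = 19.6% of Vantage Logistics SA.
Direct interest in Vantage Logistics SA: 28%.
Aggregating (R3): 9.52% + 19.6% + 28% = 57.12%.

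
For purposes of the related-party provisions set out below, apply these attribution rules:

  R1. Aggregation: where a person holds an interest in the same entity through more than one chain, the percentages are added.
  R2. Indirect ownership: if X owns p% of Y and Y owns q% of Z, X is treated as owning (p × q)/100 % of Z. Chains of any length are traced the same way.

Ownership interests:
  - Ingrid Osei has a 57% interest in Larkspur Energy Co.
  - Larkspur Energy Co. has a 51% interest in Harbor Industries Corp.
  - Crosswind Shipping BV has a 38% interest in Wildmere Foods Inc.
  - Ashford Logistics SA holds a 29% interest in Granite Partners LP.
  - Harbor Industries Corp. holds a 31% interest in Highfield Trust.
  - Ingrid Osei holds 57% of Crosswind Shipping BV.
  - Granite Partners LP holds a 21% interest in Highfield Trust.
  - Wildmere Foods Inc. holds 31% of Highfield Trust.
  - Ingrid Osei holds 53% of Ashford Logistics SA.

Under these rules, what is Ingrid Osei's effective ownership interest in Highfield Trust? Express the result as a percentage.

Chain via Larkspur Energy Co. → Harbor Industries Corp. (R2): 57% × 51% × 31% = 9.0117% of Highfield Trust.
Chain via Crosswind Shipping BV → Wildmere Foods Inc. (R2): 57% × 38% × 31% = 6.7146% of Highfield Trust.
Chain via Ashford Logistics SA → Granite Partners LP (R2): 53% × 29% × 21% = 3.2277% of Highfield Trust.
Aggregating (R1): 9.0117% + 6.7146% + 3.2277% = 18.954%.

18.954%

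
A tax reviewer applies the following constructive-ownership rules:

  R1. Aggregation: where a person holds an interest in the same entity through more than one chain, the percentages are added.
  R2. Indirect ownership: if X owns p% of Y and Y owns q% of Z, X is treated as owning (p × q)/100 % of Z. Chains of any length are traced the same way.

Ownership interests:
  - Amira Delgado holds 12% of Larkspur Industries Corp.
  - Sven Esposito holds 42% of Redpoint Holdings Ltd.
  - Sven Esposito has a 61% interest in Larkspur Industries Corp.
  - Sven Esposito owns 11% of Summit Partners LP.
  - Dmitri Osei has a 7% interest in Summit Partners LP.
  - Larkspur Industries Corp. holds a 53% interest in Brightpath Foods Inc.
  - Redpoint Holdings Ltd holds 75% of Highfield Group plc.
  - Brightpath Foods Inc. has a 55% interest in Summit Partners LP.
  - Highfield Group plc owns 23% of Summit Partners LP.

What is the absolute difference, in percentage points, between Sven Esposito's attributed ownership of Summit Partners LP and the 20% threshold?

Chain via Larkspur Industries Corp. → Brightpath Foods Inc. (R2): 61% × 53% × 55% = 17.7815% of Summit Partners LP.
Chain via Redpoint Holdings Ltd → Highfield Group plc (R2): 42% × 75% × 23% = 7.245% of Summit Partners LP.
Direct interest in Summit Partners LP: 11%.
Aggregating (R1): 17.7815% + 7.245% + 11% = 36.0265%.
36.0265% exceeds the 20% threshold by 16.0265 percentage points.

16.0265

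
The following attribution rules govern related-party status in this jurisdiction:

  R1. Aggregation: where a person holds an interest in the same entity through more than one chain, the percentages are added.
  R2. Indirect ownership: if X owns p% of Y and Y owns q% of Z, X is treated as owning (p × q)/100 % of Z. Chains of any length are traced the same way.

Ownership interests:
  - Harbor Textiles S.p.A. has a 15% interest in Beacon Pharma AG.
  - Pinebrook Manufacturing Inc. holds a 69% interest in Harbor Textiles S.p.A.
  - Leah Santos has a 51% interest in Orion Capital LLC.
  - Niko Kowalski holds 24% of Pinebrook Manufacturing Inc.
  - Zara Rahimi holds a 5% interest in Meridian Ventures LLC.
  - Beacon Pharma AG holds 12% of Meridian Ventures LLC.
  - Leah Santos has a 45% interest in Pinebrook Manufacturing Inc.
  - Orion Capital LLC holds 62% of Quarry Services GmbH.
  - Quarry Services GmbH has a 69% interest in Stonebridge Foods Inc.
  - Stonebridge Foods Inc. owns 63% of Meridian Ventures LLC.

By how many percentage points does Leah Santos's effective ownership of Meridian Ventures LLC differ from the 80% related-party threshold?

65.695886

Chain via Pinebrook Manufacturing Inc. → Harbor Textiles S.p.A. → Beacon Pharma AG (R2): 45% × 69% × 15% × 12% = 0.5589% of Meridian Ventures LLC.
Chain via Orion Capital LLC → Quarry Services GmbH → Stonebridge Foods Inc. (R2): 51% × 62% × 69% × 63% = 13.745214% of Meridian Ventures LLC.
Aggregating (R1): 0.5589% + 13.745214% = 14.304114%.
14.304114% falls short of the 80% threshold by 65.695886 percentage points.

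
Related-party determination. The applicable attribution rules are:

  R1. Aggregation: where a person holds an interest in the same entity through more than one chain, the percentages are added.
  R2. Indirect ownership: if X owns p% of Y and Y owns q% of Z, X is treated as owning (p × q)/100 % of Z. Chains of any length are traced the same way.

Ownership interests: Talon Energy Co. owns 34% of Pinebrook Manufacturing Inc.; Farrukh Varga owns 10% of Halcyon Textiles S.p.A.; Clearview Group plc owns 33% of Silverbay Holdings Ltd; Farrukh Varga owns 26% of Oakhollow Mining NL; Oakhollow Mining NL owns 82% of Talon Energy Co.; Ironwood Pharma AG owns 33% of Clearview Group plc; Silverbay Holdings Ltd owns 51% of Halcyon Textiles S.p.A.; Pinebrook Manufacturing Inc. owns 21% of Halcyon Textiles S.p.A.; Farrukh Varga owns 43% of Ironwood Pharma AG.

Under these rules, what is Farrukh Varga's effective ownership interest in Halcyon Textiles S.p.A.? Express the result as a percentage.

13.910425%

Chain via Ironwood Pharma AG → Clearview Group plc → Silverbay Holdings Ltd (R2): 43% × 33% × 33% × 51% = 2.388177% of Halcyon Textiles S.p.A.
Chain via Oakhollow Mining NL → Talon Energy Co. → Pinebrook Manufacturing Inc. (R2): 26% × 82% × 34% × 21% = 1.522248% of Halcyon Textiles S.p.A.
Direct interest in Halcyon Textiles S.p.A: 10%.
Aggregating (R1): 2.388177% + 1.522248% + 10% = 13.910425%.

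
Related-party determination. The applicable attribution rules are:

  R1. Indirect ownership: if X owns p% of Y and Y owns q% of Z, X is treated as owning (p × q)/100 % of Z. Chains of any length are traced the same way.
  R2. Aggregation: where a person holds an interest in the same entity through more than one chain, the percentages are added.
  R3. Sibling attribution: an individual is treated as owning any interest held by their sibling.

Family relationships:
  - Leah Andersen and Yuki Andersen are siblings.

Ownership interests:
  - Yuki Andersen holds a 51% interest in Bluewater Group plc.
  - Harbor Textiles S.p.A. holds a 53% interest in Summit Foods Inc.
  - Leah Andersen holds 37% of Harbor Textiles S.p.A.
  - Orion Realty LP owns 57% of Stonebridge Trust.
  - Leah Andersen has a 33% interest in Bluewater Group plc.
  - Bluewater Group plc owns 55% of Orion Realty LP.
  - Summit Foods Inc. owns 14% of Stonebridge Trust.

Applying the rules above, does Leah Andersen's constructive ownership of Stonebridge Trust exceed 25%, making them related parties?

By sibling attribution (R3), Leah Andersen is treated as also owning Yuki Andersen's interest in Bluewater Group plc, giving 33% + 51% = 84%.
Chain via Harbor Textiles S.p.A. → Summit Foods Inc. (R1): 37% × 53% × 14% = 2.7454% of Stonebridge Trust.
Chain via Bluewater Group plc → Orion Realty LP (R1): 84% × 55% × 57% = 26.334% of Stonebridge Trust.
Aggregating (R2): 2.7454% + 26.334% = 29.0794%.
29.0794% exceeds the 25% threshold, so Leah is a related party to Stonebridge Trust.

Yes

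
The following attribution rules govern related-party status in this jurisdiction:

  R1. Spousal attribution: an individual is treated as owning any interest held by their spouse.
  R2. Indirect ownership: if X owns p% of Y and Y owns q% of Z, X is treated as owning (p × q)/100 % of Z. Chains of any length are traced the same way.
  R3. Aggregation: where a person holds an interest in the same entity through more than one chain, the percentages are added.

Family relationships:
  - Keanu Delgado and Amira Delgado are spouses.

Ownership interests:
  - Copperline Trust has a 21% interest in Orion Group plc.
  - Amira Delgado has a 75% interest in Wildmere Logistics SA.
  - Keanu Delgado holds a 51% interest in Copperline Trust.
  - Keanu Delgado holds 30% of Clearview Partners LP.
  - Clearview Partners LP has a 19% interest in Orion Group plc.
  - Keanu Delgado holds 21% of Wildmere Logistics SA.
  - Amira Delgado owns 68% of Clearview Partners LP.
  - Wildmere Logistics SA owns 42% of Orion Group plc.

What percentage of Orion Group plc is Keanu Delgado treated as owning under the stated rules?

69.65%

By spousal attribution (R1), Keanu Delgado is treated as also owning Amira Delgado's interest in Clearview Partners LP, giving 30% + 68% = 98%.
By spousal attribution (R1), Keanu Delgado is treated as also owning Amira Delgado's interest in Wildmere Logistics SA, giving 21% + 75% = 96%.
Chain via Clearview Partners LP (R2): 98% × 19% = 18.62% of Orion Group plc.
Chain via Copperline Trust (R2): 51% × 21% = 10.71% of Orion Group plc.
Chain via Wildmere Logistics SA (R2): 96% × 42% = 40.32% of Orion Group plc.
Aggregating (R3): 18.62% + 10.71% + 40.32% = 69.65%.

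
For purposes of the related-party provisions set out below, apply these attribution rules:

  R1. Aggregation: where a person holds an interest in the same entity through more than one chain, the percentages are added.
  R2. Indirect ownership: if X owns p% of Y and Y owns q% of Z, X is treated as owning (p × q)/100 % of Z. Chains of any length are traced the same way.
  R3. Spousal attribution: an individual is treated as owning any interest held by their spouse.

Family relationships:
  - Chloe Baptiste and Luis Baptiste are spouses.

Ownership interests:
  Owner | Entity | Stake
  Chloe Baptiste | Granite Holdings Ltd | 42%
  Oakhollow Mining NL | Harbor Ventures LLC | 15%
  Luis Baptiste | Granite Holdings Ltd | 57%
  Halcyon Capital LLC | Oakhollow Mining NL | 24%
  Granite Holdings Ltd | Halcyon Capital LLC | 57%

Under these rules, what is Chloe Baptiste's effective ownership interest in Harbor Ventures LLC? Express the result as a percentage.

By spousal attribution (R3), Chloe Baptiste is treated as also owning Luis Baptiste's interest in Granite Holdings Ltd, giving 42% + 57% = 99%.
Chain via Granite Holdings Ltd → Halcyon Capital LLC → Oakhollow Mining NL (R2): 99% × 57% × 24% × 15% = 2.03148% of Harbor Ventures LLC.

2.03148%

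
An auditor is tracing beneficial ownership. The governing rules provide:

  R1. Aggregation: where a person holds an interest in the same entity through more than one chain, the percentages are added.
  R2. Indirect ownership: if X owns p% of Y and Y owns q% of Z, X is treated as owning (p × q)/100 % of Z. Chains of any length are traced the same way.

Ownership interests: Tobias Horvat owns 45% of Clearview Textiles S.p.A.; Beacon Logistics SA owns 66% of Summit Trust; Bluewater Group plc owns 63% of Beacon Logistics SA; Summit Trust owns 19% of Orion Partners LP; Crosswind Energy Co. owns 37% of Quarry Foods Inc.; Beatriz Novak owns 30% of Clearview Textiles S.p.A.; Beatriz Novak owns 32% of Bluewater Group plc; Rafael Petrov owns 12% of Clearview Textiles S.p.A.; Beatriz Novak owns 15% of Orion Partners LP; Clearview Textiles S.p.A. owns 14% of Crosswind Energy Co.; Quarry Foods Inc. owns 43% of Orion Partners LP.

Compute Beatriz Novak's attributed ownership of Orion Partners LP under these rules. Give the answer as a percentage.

18.196284%

Chain via Bluewater Group plc → Beacon Logistics SA → Summit Trust (R2): 32% × 63% × 66% × 19% = 2.528064% of Orion Partners LP.
Chain via Clearview Textiles S.p.A. → Crosswind Energy Co. → Quarry Foods Inc. (R2): 30% × 14% × 37% × 43% = 0.66822% of Orion Partners LP.
Direct interest in Orion Partners LP: 15%.
Aggregating (R1): 2.528064% + 0.66822% + 15% = 18.196284%.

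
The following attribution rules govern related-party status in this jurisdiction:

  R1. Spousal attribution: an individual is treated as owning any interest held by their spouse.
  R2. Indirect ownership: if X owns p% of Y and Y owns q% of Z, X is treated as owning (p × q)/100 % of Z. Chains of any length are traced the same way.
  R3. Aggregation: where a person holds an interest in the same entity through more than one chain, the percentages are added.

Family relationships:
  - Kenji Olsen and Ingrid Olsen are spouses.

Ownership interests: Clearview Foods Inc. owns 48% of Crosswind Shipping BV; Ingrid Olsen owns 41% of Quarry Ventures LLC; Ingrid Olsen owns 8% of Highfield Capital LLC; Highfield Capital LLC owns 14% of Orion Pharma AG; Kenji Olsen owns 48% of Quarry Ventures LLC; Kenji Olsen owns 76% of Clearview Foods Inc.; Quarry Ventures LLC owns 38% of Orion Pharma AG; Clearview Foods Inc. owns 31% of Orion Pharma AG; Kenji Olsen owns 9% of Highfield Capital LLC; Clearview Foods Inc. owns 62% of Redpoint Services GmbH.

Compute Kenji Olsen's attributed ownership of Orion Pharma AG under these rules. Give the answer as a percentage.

By spousal attribution (R1), Kenji Olsen is treated as also owning Ingrid Olsen's interest in Quarry Ventures LLC, giving 48% + 41% = 89%.
By spousal attribution (R1), Kenji Olsen is treated as also owning Ingrid Olsen's interest in Highfield Capital LLC, giving 9% + 8% = 17%.
Chain via Quarry Ventures LLC (R2): 89% × 38% = 33.82% of Orion Pharma AG.
Chain via Highfield Capital LLC (R2): 17% × 14% = 2.38% of Orion Pharma AG.
Chain via Clearview Foods Inc. (R2): 76% × 31% = 23.56% of Orion Pharma AG.
Aggregating (R3): 33.82% + 2.38% + 23.56% = 59.76%.

59.76%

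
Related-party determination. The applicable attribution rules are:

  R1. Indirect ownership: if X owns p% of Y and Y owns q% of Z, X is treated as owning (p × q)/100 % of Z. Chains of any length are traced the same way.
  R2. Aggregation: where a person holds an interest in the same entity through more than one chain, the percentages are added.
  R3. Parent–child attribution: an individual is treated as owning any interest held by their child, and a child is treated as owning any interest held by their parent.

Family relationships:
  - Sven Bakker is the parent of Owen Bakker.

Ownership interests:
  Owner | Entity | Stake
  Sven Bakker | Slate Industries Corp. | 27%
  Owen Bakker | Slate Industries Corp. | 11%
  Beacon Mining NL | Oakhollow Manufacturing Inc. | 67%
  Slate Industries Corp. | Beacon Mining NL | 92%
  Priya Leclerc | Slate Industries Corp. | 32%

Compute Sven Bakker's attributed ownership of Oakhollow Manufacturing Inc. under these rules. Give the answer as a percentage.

By parent–child attribution (R3), Sven Bakker is treated as also owning Owen Bakker's interest in Slate Industries Corp, giving 27% + 11% = 38%.
Chain via Slate Industries Corp. → Beacon Mining NL (R1): 38% × 92% × 67% = 23.4232% of Oakhollow Manufacturing Inc.

23.4232%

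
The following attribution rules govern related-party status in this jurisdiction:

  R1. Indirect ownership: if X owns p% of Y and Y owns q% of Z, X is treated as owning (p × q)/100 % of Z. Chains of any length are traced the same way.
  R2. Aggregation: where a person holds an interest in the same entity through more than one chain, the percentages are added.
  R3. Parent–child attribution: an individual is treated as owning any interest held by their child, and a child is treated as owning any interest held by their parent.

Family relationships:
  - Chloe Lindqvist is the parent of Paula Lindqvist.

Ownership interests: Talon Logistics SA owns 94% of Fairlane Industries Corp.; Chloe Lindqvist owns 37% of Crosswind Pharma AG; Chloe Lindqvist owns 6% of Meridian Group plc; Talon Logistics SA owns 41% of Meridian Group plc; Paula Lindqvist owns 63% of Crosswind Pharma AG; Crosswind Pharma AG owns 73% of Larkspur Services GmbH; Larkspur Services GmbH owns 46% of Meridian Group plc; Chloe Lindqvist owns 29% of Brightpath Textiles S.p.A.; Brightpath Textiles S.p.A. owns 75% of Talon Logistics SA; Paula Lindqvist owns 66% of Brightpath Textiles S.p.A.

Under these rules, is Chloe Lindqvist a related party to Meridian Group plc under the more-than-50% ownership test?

Yes

By parent–child attribution (R3), Chloe Lindqvist is treated as also owning Paula Lindqvist's interest in Crosswind Pharma AG, giving 37% + 63% = 100%.
By parent–child attribution (R3), Chloe Lindqvist is treated as also owning Paula Lindqvist's interest in Brightpath Textiles S.p.A, giving 29% + 66% = 95%.
Chain via Crosswind Pharma AG → Larkspur Services GmbH (R1): 100% × 73% × 46% = 33.58% of Meridian Group plc.
Chain via Brightpath Textiles S.p.A. → Talon Logistics SA (R1): 95% × 75% × 41% = 29.2125% of Meridian Group plc.
Direct interest in Meridian Group plc: 6%.
Aggregating (R2): 33.58% + 29.2125% + 6% = 68.7925%.
68.7925% exceeds the 50% threshold, so Chloe is a related party to Meridian Group plc.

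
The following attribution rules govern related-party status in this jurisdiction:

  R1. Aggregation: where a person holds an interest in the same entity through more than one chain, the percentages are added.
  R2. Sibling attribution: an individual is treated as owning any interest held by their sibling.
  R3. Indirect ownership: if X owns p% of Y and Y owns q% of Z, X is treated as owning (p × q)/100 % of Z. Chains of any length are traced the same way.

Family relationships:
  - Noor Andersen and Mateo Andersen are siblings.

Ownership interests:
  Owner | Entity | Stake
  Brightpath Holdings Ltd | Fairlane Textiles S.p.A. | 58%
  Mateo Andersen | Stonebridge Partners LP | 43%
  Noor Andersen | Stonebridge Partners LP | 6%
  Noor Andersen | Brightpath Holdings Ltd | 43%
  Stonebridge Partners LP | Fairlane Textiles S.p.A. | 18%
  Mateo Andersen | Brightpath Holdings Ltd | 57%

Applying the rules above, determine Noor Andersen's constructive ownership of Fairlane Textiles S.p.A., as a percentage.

By sibling attribution (R2), Noor Andersen is treated as also owning Mateo Andersen's interest in Brightpath Holdings Ltd, giving 43% + 57% = 100%.
By sibling attribution (R2), Noor Andersen is treated as also owning Mateo Andersen's interest in Stonebridge Partners LP, giving 6% + 43% = 49%.
Chain via Brightpath Holdings Ltd (R3): 100% × 58% = 58% of Fairlane Textiles S.p.A.
Chain via Stonebridge Partners LP (R3): 49% × 18% = 8.82% of Fairlane Textiles S.p.A.
Aggregating (R1): 58% + 8.82% = 66.82%.

66.82%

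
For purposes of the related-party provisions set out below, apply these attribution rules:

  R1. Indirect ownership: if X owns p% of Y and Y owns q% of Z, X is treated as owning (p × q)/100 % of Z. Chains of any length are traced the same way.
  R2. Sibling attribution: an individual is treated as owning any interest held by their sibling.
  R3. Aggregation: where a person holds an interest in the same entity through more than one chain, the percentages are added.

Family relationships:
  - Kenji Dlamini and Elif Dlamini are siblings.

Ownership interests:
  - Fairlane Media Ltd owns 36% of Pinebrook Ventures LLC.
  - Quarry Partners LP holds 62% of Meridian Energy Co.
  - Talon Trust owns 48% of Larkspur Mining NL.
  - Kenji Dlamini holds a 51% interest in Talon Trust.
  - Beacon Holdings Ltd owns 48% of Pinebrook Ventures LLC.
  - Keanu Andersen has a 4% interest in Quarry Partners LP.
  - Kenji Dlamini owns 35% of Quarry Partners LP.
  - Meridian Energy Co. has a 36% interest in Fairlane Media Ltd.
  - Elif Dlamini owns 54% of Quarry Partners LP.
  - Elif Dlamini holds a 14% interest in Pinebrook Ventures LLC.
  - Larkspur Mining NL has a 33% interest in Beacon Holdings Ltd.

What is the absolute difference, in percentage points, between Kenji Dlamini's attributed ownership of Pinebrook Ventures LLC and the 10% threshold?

By sibling attribution (R2), Kenji Dlamini is treated as also owning Elif Dlamini's interest in Quarry Partners LP, giving 35% + 54% = 89%.
By sibling attribution (R2), Kenji Dlamini is treated as owning Elif Dlamini's 14% interest in Pinebrook Ventures LLC.
Chain via Quarry Partners LP → Meridian Energy Co. → Fairlane Media Ltd (R1): 89% × 62% × 36% × 36% = 7.151328% of Pinebrook Ventures LLC.
Chain via Talon Trust → Larkspur Mining NL → Beacon Holdings Ltd (R1): 51% × 48% × 33% × 48% = 3.877632% of Pinebrook Ventures LLC.
Direct interest in Pinebrook Ventures LLC: 14%.
Aggregating (R3): 7.151328% + 3.877632% + 14% = 25.02896%.
25.02896% exceeds the 10% threshold by 15.02896 percentage points.

15.02896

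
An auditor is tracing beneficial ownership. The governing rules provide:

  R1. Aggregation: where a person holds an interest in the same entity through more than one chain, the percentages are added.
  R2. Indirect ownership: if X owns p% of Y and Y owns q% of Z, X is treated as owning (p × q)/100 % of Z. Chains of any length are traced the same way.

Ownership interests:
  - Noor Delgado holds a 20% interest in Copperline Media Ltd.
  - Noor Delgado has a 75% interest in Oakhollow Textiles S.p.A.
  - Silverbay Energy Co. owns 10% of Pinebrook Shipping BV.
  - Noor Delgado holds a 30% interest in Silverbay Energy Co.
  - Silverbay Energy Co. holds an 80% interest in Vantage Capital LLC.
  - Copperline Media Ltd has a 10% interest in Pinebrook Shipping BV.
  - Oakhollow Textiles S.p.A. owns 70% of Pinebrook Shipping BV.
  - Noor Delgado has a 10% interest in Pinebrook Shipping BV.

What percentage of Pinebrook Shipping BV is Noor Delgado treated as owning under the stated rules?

67.5%

Chain via Oakhollow Textiles S.p.A. (R2): 75% × 70% = 52.5% of Pinebrook Shipping BV.
Chain via Copperline Media Ltd (R2): 20% × 10% = 2% of Pinebrook Shipping BV.
Chain via Silverbay Energy Co. (R2): 30% × 10% = 3% of Pinebrook Shipping BV.
Direct interest in Pinebrook Shipping BV: 10%.
Aggregating (R1): 52.5% + 2% + 3% + 10% = 67.5%.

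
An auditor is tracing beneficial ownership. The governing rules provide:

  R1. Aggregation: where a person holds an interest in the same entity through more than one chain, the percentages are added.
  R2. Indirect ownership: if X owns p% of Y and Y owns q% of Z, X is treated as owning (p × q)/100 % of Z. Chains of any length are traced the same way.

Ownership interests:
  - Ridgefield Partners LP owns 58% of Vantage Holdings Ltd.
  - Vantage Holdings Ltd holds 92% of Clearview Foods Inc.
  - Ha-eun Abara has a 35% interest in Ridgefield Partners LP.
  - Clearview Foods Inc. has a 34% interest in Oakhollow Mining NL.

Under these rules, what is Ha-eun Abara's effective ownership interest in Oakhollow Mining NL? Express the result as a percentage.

Chain via Ridgefield Partners LP → Vantage Holdings Ltd → Clearview Foods Inc. (R2): 35% × 58% × 92% × 34% = 6.34984% of Oakhollow Mining NL.

6.34984%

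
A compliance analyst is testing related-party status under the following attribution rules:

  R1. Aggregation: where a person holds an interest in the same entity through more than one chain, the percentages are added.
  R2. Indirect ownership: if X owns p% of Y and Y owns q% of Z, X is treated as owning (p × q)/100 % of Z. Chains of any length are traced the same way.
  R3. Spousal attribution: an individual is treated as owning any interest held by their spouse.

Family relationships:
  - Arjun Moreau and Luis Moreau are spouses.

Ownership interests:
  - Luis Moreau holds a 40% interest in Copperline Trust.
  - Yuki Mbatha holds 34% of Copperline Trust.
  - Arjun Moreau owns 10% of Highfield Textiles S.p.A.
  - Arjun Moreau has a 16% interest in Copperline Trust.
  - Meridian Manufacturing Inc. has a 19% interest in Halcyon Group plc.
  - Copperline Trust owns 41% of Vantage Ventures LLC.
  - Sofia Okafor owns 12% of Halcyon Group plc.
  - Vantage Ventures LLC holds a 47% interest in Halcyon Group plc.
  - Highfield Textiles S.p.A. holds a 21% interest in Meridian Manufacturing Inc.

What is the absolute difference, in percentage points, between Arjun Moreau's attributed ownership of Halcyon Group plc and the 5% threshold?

By spousal attribution (R3), Arjun Moreau is treated as also owning Luis Moreau's interest in Copperline Trust, giving 16% + 40% = 56%.
Chain via Highfield Textiles S.p.A. → Meridian Manufacturing Inc. (R2): 10% × 21% × 19% = 0.399% of Halcyon Group plc.
Chain via Copperline Trust → Vantage Ventures LLC (R2): 56% × 41% × 47% = 10.7912% of Halcyon Group plc.
Aggregating (R1): 0.399% + 10.7912% = 11.1902%.
11.1902% exceeds the 5% threshold by 6.1902 percentage points.

6.1902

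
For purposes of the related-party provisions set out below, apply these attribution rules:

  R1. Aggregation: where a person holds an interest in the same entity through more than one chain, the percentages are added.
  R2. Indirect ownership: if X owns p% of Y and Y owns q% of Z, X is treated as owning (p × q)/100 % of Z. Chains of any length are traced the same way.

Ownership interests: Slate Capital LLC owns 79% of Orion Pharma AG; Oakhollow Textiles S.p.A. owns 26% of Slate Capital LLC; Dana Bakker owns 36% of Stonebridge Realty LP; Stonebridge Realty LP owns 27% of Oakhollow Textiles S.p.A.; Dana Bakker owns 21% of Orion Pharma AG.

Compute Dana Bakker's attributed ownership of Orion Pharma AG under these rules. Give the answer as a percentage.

Chain via Stonebridge Realty LP → Oakhollow Textiles S.p.A. → Slate Capital LLC (R2): 36% × 27% × 26% × 79% = 1.996488% of Orion Pharma AG.
Direct interest in Orion Pharma AG: 21%.
Aggregating (R1): 1.996488% + 21% = 22.996488%.

22.996488%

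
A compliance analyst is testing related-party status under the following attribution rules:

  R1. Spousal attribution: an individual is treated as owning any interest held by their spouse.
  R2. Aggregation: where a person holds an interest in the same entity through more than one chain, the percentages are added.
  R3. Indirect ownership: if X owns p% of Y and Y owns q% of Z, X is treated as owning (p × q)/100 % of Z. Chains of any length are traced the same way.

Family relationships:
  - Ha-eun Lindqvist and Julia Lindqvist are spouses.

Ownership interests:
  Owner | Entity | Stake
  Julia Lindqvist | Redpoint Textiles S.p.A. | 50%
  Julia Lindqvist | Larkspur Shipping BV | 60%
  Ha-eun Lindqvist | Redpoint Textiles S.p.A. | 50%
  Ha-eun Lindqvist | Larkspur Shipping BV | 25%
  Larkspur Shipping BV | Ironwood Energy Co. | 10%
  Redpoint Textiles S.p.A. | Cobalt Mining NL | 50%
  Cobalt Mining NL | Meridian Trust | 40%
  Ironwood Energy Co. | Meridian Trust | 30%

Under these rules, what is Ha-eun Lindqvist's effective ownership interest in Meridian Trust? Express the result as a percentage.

22.55%

By spousal attribution (R1), Ha-eun Lindqvist is treated as also owning Julia Lindqvist's interest in Larkspur Shipping BV, giving 25% + 60% = 85%.
By spousal attribution (R1), Ha-eun Lindqvist is treated as also owning Julia Lindqvist's interest in Redpoint Textiles S.p.A, giving 50% + 50% = 100%.
Chain via Larkspur Shipping BV → Ironwood Energy Co. (R3): 85% × 10% × 30% = 2.55% of Meridian Trust.
Chain via Redpoint Textiles S.p.A. → Cobalt Mining NL (R3): 100% × 50% × 40% = 20% of Meridian Trust.
Aggregating (R2): 2.55% + 20% = 22.55%.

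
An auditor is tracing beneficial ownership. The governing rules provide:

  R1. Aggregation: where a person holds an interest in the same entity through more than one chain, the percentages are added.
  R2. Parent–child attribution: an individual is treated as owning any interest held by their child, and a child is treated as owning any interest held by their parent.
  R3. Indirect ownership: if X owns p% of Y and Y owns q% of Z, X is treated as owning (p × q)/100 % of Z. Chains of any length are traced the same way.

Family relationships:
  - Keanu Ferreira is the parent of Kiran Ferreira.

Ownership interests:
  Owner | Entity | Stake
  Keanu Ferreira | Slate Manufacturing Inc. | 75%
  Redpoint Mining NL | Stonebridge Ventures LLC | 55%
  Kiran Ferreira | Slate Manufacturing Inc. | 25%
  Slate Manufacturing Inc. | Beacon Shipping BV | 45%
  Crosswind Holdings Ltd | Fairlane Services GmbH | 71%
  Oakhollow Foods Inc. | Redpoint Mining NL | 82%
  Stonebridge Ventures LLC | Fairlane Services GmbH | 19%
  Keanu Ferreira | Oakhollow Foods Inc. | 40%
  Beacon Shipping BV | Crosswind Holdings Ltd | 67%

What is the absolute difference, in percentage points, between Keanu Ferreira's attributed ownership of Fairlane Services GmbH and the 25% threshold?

0.1659

By parent–child attribution (R2), Keanu Ferreira is treated as also owning Kiran Ferreira's interest in Slate Manufacturing Inc, giving 75% + 25% = 100%.
Chain via Slate Manufacturing Inc. → Beacon Shipping BV → Crosswind Holdings Ltd (R3): 100% × 45% × 67% × 71% = 21.4065% of Fairlane Services GmbH.
Chain via Oakhollow Foods Inc. → Redpoint Mining NL → Stonebridge Ventures LLC (R3): 40% × 82% × 55% × 19% = 3.4276% of Fairlane Services GmbH.
Aggregating (R1): 21.4065% + 3.4276% = 24.8341%.
24.8341% falls short of the 25% threshold by 0.1659 percentage points.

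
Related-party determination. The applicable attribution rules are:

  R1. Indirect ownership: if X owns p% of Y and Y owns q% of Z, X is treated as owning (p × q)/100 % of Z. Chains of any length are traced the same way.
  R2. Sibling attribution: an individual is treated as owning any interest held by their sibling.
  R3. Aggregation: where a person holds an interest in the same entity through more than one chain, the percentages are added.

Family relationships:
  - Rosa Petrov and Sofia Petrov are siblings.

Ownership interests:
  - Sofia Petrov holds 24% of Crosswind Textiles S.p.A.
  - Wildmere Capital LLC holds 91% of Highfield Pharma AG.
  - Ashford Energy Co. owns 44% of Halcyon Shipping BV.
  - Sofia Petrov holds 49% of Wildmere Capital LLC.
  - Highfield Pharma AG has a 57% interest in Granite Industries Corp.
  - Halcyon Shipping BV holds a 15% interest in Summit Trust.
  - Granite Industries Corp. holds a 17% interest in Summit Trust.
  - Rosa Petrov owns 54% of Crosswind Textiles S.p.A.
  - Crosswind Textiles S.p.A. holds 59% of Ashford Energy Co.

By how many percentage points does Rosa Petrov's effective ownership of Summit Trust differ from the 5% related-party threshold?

2.358091

By sibling attribution (R2), Rosa Petrov is treated as also owning Sofia Petrov's interest in Crosswind Textiles S.p.A, giving 54% + 24% = 78%.
By sibling attribution (R2), Rosa Petrov is treated as owning Sofia Petrov's 49% interest in Wildmere Capital LLC.
Chain via Crosswind Textiles S.p.A. → Ashford Energy Co. → Halcyon Shipping BV (R1): 78% × 59% × 44% × 15% = 3.03732% of Summit Trust.
Chain via Wildmere Capital LLC → Highfield Pharma AG → Granite Industries Corp. (R1): 49% × 91% × 57% × 17% = 4.320771% of Summit Trust.
Aggregating (R3): 3.03732% + 4.320771% = 7.358091%.
7.358091% exceeds the 5% threshold by 2.358091 percentage points.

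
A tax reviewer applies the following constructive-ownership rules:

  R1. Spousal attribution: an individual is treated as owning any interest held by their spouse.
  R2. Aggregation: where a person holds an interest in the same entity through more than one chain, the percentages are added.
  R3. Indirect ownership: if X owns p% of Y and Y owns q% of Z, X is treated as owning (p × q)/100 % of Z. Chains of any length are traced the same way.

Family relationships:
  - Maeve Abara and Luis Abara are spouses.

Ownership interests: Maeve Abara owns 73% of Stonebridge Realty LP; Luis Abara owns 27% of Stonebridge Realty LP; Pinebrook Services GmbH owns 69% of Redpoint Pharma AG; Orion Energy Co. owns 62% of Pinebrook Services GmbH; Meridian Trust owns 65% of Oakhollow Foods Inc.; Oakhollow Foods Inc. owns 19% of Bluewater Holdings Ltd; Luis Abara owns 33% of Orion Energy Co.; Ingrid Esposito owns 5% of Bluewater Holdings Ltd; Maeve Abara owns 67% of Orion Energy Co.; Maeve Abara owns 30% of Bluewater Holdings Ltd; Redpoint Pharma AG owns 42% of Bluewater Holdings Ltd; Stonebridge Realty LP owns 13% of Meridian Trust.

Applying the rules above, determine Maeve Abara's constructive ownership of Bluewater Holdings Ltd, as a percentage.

By spousal attribution (R1), Maeve Abara is treated as also owning Luis Abara's interest in Orion Energy Co, giving 67% + 33% = 100%.
By spousal attribution (R1), Maeve Abara is treated as also owning Luis Abara's interest in Stonebridge Realty LP, giving 73% + 27% = 100%.
Chain via Orion Energy Co. → Pinebrook Services GmbH → Redpoint Pharma AG (R3): 100% × 62% × 69% × 42% = 17.9676% of Bluewater Holdings Ltd.
Chain via Stonebridge Realty LP → Meridian Trust → Oakhollow Foods Inc. (R3): 100% × 13% × 65% × 19% = 1.6055% of Bluewater Holdings Ltd.
Direct interest in Bluewater Holdings Ltd: 30%.
Aggregating (R2): 17.9676% + 1.6055% + 30% = 49.5731%.

49.5731%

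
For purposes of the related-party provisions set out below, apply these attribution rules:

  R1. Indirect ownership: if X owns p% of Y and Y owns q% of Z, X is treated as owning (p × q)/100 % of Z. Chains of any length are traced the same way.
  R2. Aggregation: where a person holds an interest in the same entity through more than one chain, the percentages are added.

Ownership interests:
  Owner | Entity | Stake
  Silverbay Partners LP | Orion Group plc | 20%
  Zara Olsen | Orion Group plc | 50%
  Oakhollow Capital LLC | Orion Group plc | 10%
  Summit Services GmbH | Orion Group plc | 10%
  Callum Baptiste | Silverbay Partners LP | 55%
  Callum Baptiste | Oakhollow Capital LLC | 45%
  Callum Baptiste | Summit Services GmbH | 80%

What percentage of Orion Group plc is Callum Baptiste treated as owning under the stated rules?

Chain via Silverbay Partners LP (R1): 55% × 20% = 11% of Orion Group plc.
Chain via Oakhollow Capital LLC (R1): 45% × 10% = 4.5% of Orion Group plc.
Chain via Summit Services GmbH (R1): 80% × 10% = 8% of Orion Group plc.
Aggregating (R2): 11% + 4.5% + 8% = 23.5%.

23.5%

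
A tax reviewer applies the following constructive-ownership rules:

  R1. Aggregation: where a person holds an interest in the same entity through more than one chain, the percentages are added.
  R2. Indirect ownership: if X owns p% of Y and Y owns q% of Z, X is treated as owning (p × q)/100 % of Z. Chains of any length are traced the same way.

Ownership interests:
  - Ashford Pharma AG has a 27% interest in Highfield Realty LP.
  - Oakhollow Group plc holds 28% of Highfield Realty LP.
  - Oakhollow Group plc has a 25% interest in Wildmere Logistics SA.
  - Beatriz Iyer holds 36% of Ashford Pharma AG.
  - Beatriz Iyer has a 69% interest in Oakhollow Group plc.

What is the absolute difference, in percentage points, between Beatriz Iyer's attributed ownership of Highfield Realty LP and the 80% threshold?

Chain via Ashford Pharma AG (R2): 36% × 27% = 9.72% of Highfield Realty LP.
Chain via Oakhollow Group plc (R2): 69% × 28% = 19.32% of Highfield Realty LP.
Aggregating (R1): 9.72% + 19.32% = 29.04%.
29.04% falls short of the 80% threshold by 50.96 percentage points.

50.96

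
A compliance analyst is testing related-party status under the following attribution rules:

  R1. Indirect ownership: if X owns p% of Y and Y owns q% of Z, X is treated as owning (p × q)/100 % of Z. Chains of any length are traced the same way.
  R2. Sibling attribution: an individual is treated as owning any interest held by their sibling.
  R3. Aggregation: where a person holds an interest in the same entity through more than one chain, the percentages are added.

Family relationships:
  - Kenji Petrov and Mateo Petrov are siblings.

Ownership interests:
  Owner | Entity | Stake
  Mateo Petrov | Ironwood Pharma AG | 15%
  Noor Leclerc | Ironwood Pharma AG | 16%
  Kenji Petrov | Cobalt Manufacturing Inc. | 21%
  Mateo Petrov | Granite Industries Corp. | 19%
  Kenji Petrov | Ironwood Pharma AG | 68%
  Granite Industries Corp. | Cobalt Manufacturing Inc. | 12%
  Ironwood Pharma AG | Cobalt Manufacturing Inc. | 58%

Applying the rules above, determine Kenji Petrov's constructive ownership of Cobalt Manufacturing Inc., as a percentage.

71.42%

By sibling attribution (R2), Kenji Petrov is treated as also owning Mateo Petrov's interest in Ironwood Pharma AG, giving 68% + 15% = 83%.
By sibling attribution (R2), Kenji Petrov is treated as owning Mateo Petrov's 19% interest in Granite Industries Corp.
Chain via Ironwood Pharma AG (R1): 83% × 58% = 48.14% of Cobalt Manufacturing Inc.
Direct interest in Cobalt Manufacturing Inc: 21%.
Chain via Granite Industries Corp. (R1): 19% × 12% = 2.28% of Cobalt Manufacturing Inc.
Aggregating (R3): 48.14% + 21% + 2.28% = 71.42%.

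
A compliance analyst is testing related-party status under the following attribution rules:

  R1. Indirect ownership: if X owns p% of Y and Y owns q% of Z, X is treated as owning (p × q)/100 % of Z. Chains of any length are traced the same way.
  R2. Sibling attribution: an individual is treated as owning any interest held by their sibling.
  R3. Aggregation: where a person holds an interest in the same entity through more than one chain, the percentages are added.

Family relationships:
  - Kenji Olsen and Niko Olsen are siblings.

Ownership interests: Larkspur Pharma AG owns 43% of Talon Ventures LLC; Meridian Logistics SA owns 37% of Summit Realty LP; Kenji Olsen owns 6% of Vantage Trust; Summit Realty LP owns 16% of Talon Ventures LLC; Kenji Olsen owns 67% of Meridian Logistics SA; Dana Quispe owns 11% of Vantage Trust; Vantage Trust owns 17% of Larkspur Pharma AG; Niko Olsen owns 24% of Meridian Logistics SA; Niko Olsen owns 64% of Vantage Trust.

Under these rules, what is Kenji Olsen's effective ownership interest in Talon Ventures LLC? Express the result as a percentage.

By sibling attribution (R2), Kenji Olsen is treated as also owning Niko Olsen's interest in Meridian Logistics SA, giving 67% + 24% = 91%.
By sibling attribution (R2), Kenji Olsen is treated as also owning Niko Olsen's interest in Vantage Trust, giving 6% + 64% = 70%.
Chain via Meridian Logistics SA → Summit Realty LP (R1): 91% × 37% × 16% = 5.3872% of Talon Ventures LLC.
Chain via Vantage Trust → Larkspur Pharma AG (R1): 70% × 17% × 43% = 5.117% of Talon Ventures LLC.
Aggregating (R3): 5.3872% + 5.117% = 10.5042%.

10.5042%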